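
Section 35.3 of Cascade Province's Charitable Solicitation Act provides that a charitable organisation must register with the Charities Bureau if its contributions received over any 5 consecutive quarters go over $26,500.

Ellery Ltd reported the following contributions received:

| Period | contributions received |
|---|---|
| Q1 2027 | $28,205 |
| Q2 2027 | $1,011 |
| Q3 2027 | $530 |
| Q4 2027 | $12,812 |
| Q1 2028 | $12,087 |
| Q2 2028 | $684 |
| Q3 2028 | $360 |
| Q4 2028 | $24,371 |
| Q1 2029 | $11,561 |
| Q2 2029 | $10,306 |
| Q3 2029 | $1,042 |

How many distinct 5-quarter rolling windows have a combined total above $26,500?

6

Q1 2027–Q1 2028: $28,205 + $1,011 + $530 + $12,812 + $12,087 = $54,645 (over)
Q2 2027–Q2 2028: $1,011 + $530 + $12,812 + $12,087 + $684 = $27,124 (over)
Q3 2027–Q3 2028: $530 + $12,812 + $12,087 + $684 + $360 = $26,473 (under)
Q4 2027–Q4 2028: $12,812 + $12,087 + $684 + $360 + $24,371 = $50,314 (over)
Q1 2028–Q1 2029: $12,087 + $684 + $360 + $24,371 + $11,561 = $49,063 (over)
Q2 2028–Q2 2029: $684 + $360 + $24,371 + $11,561 + $10,306 = $47,282 (over)
Q3 2028–Q3 2029: $360 + $24,371 + $11,561 + $10,306 + $1,042 = $47,640 (over)
6 windows exceed the threshold.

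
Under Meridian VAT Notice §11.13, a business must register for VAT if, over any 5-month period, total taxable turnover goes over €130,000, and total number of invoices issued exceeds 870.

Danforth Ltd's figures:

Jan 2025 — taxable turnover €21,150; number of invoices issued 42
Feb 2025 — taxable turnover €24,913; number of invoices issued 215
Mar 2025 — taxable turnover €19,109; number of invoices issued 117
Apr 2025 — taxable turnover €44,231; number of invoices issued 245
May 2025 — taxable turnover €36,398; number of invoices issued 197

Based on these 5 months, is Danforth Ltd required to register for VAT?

Total taxable turnover: €21,150 + €24,913 + €19,109 + €44,231 + €36,398 = €145,801 (> €130,000).
Total number of invoices issued: 42 + 215 + 117 + 245 + 197 = 816 (≤ 870).
The test is 'and': the rule requires both, and at least one is not exceeded.

No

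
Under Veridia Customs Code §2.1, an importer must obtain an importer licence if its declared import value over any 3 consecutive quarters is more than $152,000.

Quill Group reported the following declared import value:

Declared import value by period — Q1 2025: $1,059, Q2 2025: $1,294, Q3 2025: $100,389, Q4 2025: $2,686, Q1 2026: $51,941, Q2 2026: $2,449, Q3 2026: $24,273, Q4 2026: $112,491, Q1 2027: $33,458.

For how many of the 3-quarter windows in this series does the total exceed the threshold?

2

Q1 2025–Q3 2025: $1,059 + $1,294 + $100,389 = $102,742 (under)
Q2 2025–Q4 2025: $1,294 + $100,389 + $2,686 = $104,369 (under)
Q3 2025–Q1 2026: $100,389 + $2,686 + $51,941 = $155,016 (over)
Q4 2025–Q2 2026: $2,686 + $51,941 + $2,449 = $57,076 (under)
Q1 2026–Q3 2026: $51,941 + $2,449 + $24,273 = $78,663 (under)
Q2 2026–Q4 2026: $2,449 + $24,273 + $112,491 = $139,213 (under)
Q3 2026–Q1 2027: $24,273 + $112,491 + $33,458 = $170,222 (over)
2 windows exceed the threshold.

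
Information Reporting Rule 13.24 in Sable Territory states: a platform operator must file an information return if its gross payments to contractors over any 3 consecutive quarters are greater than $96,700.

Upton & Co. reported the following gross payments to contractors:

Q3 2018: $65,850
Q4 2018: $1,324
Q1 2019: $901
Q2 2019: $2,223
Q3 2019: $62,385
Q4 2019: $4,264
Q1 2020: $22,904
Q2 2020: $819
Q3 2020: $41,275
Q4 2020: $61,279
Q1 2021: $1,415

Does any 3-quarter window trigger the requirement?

Yes

Q3 2018–Q1 2019: $65,850 + $1,324 + $901 = $68,075 (under)
Q4 2018–Q2 2019: $1,324 + $901 + $2,223 = $4,448 (under)
Q1 2019–Q3 2019: $901 + $2,223 + $62,385 = $65,509 (under)
Q2 2019–Q4 2019: $2,223 + $62,385 + $4,264 = $68,872 (under)
Q3 2019–Q1 2020: $62,385 + $4,264 + $22,904 = $89,553 (under)
Q4 2019–Q2 2020: $4,264 + $22,904 + $819 = $27,987 (under)
Q1 2020–Q3 2020: $22,904 + $819 + $41,275 = $64,998 (under)
Q2 2020–Q4 2020: $819 + $41,275 + $61,279 = $103,373 (over)
Q3 2020–Q1 2021: $41,275 + $61,279 + $1,415 = $103,969 (over)
At least one window exceeds $96,700.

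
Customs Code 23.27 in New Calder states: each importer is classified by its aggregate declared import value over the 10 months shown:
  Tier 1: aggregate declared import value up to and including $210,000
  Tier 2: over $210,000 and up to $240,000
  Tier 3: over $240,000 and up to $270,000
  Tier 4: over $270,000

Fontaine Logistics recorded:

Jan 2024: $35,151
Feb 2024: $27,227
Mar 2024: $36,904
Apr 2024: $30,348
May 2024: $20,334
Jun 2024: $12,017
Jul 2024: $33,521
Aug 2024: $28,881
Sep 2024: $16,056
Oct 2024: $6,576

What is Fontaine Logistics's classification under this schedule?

Aggregate declared import value: $35,151 + $27,227 + $36,904 + $30,348 + $20,334 + $12,017 + $33,521 + $28,881 + $16,056 + $6,576 = $247,015.
$240,000 < $247,015 ≤ $270,000, so Tier 3 applies.

Tier 3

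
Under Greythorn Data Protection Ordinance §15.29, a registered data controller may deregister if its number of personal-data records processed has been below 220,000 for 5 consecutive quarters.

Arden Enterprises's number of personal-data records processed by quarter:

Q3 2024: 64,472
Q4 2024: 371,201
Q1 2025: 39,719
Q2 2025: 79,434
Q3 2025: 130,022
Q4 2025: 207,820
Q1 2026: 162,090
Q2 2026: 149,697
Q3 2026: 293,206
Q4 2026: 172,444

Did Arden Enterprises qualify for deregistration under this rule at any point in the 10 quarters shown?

Quarters below 220,000: Q3 2024, Q1 2025, Q2 2025, Q3 2025, Q4 2025, Q1 2026, Q2 2026, Q4 2026.
Longest run of consecutive quarters below the threshold: 6.
6 ≥ 5, so Arden Enterprises became eligible.

Yes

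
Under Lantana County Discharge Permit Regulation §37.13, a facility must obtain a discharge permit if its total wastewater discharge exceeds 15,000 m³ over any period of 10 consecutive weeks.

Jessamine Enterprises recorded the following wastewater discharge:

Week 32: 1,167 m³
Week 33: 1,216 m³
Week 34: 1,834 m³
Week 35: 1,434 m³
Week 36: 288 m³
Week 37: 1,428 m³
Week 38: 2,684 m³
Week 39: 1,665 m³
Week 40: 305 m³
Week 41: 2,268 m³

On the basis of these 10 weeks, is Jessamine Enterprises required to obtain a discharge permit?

No

Total wastewater discharge: 1,167 m³ + 1,216 m³ + 1,834 m³ + 1,434 m³ + 288 m³ + 1,428 m³ + 2,684 m³ + 1,665 m³ + 305 m³ + 2,268 m³ = 14,289 m³.
14,289 m³ ≤ 15,000 m³, so the threshold is not exceeded.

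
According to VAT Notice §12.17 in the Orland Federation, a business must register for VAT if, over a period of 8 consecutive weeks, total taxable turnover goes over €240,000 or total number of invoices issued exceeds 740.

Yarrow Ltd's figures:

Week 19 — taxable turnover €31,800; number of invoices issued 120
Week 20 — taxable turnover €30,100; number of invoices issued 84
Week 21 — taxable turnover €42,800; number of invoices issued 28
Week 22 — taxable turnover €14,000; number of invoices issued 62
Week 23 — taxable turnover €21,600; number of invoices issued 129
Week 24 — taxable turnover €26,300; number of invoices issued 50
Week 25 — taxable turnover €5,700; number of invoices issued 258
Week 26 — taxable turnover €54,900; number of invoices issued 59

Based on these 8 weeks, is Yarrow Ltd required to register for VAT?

Total taxable turnover: €31,800 + €30,100 + €42,800 + €14,000 + €21,600 + €26,300 + €5,700 + €54,900 = €227,200 (≤ €240,000).
Total number of invoices issued: 120 + 84 + 28 + 62 + 129 + 50 + 258 + 59 = 790 (> 740).
The test is 'or': at least one threshold is exceeded.

Yes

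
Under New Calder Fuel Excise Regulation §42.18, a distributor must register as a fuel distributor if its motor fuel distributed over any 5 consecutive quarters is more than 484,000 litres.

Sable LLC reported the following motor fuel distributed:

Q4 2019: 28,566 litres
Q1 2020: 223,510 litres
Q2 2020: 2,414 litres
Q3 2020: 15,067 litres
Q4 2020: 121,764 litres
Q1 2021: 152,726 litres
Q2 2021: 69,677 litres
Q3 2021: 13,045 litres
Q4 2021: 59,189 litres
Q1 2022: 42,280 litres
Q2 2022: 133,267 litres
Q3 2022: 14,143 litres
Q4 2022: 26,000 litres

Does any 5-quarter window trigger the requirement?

Q4 2019–Q4 2020: 28,566 litres + 223,510 litres + 2,414 litres + 15,067 litres + 121,764 litres = 391,321 litres (under)
Q1 2020–Q1 2021: 223,510 litres + 2,414 litres + 15,067 litres + 121,764 litres + 152,726 litres = 515,481 litres (over)
Q2 2020–Q2 2021: 2,414 litres + 15,067 litres + 121,764 litres + 152,726 litres + 69,677 litres = 361,648 litres (under)
Q3 2020–Q3 2021: 15,067 litres + 121,764 litres + 152,726 litres + 69,677 litres + 13,045 litres = 372,279 litres (under)
Q4 2020–Q4 2021: 121,764 litres + 152,726 litres + 69,677 litres + 13,045 litres + 59,189 litres = 416,401 litres (under)
Q1 2021–Q1 2022: 152,726 litres + 69,677 litres + 13,045 litres + 59,189 litres + 42,280 litres = 336,917 litres (under)
Q2 2021–Q2 2022: 69,677 litres + 13,045 litres + 59,189 litres + 42,280 litres + 133,267 litres = 317,458 litres (under)
Q3 2021–Q3 2022: 13,045 litres + 59,189 litres + 42,280 litres + 133,267 litres + 14,143 litres = 261,924 litres (under)
Q4 2021–Q4 2022: 59,189 litres + 42,280 litres + 133,267 litres + 14,143 litres + 26,000 litres = 274,879 litres (under)
At least one window exceeds 484,000 litres.

Yes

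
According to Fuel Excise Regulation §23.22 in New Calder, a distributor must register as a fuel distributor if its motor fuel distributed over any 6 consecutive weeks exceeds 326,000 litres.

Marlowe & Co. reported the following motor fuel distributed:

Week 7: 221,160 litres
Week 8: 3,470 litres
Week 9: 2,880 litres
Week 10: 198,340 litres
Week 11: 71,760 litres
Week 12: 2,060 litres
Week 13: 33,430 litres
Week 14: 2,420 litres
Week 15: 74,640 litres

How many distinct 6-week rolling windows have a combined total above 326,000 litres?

Week 7–Week 12: 221,160 litres + 3,470 litres + 2,880 litres + 198,340 litres + 71,760 litres + 2,060 litres = 499,670 litres (over)
Week 8–Week 13: 3,470 litres + 2,880 litres + 198,340 litres + 71,760 litres + 2,060 litres + 33,430 litres = 311,940 litres (under)
Week 9–Week 14: 2,880 litres + 198,340 litres + 71,760 litres + 2,060 litres + 33,430 litres + 2,420 litres = 310,890 litres (under)
Week 10–Week 15: 198,340 litres + 71,760 litres + 2,060 litres + 33,430 litres + 2,420 litres + 74,640 litres = 382,650 litres (over)
2 windows exceed the threshold.

2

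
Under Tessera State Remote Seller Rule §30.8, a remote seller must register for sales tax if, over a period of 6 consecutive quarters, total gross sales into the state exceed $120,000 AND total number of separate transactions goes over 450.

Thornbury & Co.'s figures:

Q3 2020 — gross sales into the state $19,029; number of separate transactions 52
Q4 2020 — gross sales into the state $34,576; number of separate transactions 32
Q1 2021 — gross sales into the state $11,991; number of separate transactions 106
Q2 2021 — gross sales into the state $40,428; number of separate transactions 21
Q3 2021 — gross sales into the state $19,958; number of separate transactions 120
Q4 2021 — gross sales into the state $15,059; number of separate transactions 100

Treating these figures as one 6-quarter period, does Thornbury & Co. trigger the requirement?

No

Total gross sales into the state: $19,029 + $34,576 + $11,991 + $40,428 + $19,958 + $15,059 = $141,041 (> $120,000).
Total number of separate transactions: 52 + 32 + 106 + 21 + 120 + 100 = 431 (≤ 450).
The test is 'and': the rule requires both, and at least one is not exceeded.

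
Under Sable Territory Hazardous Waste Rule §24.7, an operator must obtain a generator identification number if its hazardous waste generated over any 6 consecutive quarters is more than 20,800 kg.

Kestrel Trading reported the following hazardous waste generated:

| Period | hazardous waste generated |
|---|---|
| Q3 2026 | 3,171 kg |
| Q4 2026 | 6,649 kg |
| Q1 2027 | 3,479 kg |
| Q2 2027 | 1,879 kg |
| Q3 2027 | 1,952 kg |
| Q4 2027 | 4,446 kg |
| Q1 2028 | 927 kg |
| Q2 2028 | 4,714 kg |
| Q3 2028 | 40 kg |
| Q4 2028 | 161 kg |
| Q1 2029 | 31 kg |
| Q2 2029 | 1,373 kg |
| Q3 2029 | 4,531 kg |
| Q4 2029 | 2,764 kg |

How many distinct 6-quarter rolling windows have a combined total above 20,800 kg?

1

Q3 2026–Q4 2027: 3,171 kg + 6,649 kg + 3,479 kg + 1,879 kg + 1,952 kg + 4,446 kg = 21,576 kg (over)
Q4 2026–Q1 2028: 6,649 kg + 3,479 kg + 1,879 kg + 1,952 kg + 4,446 kg + 927 kg = 19,332 kg (under)
Q1 2027–Q2 2028: 3,479 kg + 1,879 kg + 1,952 kg + 4,446 kg + 927 kg + 4,714 kg = 17,397 kg (under)
Q2 2027–Q3 2028: 1,879 kg + 1,952 kg + 4,446 kg + 927 kg + 4,714 kg + 40 kg = 13,958 kg (under)
Q3 2027–Q4 2028: 1,952 kg + 4,446 kg + 927 kg + 4,714 kg + 40 kg + 161 kg = 12,240 kg (under)
Q4 2027–Q1 2029: 4,446 kg + 927 kg + 4,714 kg + 40 kg + 161 kg + 31 kg = 10,319 kg (under)
Q1 2028–Q2 2029: 927 kg + 4,714 kg + 40 kg + 161 kg + 31 kg + 1,373 kg = 7,246 kg (under)
Q2 2028–Q3 2029: 4,714 kg + 40 kg + 161 kg + 31 kg + 1,373 kg + 4,531 kg = 10,850 kg (under)
Q3 2028–Q4 2029: 40 kg + 161 kg + 31 kg + 1,373 kg + 4,531 kg + 2,764 kg = 8,900 kg (under)
1 window exceeds the threshold.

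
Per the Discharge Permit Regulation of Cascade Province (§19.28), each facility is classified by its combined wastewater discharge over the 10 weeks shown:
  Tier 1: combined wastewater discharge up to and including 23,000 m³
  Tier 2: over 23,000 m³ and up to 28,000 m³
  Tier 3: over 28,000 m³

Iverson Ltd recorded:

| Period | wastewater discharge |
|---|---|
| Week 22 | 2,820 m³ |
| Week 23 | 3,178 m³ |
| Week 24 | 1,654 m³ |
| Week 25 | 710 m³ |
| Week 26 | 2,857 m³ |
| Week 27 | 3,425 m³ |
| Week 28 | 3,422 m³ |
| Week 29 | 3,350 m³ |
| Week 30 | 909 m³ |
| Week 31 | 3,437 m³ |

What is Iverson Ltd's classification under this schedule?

Tier 2

Combined wastewater discharge: 2,820 m³ + 3,178 m³ + 1,654 m³ + 710 m³ + 2,857 m³ + 3,425 m³ + 3,422 m³ + 3,350 m³ + 909 m³ + 3,437 m³ = 25,762 m³.
23,000 m³ < 25,762 m³ ≤ 28,000 m³, so Tier 2 applies.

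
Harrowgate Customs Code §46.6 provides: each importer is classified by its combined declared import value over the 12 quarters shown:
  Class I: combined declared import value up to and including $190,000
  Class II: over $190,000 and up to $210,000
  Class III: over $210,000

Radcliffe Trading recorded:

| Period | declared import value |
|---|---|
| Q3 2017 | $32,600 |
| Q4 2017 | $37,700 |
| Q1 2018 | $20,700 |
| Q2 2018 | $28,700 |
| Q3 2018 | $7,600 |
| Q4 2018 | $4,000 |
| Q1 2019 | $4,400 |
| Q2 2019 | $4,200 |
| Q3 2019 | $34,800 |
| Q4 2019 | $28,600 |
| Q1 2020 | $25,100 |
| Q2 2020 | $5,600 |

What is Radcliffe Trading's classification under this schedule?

Class III

Combined declared import value: $32,600 + $37,700 + $20,700 + $28,700 + $7,600 + $4,000 + $4,400 + $4,200 + $34,800 + $28,600 + $25,100 + $5,600 = $234,000.
$234,000 > $210,000, so Class III applies.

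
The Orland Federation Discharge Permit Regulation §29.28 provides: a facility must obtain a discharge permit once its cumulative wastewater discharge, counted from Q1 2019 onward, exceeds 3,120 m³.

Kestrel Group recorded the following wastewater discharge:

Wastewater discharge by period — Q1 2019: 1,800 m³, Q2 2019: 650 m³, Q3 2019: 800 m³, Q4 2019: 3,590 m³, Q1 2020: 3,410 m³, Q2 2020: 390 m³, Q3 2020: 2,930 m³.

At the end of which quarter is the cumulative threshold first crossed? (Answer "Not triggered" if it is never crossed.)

Through Q1 2019: 1,800 m³
Through Q2 2019: 2,450 m³
Through Q3 2019: 3,250 m³ ← exceeds threshold

Q3 2019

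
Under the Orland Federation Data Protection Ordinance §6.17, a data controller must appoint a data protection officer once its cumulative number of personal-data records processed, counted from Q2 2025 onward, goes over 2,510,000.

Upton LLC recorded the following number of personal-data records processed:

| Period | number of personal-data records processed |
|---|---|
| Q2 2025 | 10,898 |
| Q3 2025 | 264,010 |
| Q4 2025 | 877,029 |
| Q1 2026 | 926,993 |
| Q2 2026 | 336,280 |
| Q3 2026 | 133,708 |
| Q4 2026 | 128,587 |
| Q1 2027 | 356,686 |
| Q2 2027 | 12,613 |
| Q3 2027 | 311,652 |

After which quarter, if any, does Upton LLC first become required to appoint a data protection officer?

Through Q2 2025: 10,898
Through Q3 2025: 274,908
Through Q4 2025: 1,151,937
Through Q1 2026: 2,078,930
Through Q2 2026: 2,415,210
Through Q3 2026: 2,548,918 ← exceeds threshold

Q3 2026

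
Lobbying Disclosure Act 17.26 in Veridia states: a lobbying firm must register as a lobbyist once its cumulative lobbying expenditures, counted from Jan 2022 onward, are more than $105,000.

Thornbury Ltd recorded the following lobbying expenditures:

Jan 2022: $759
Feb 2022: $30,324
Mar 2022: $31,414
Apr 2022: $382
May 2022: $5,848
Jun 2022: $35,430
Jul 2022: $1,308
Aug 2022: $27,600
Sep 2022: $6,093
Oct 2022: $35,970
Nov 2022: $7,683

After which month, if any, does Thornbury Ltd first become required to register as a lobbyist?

Through Jan 2022: $759
Through Feb 2022: $31,083
Through Mar 2022: $62,497
Through Apr 2022: $62,879
Through May 2022: $68,727
Through Jun 2022: $104,157
Through Jul 2022: $105,465 ← exceeds threshold

Jul 2022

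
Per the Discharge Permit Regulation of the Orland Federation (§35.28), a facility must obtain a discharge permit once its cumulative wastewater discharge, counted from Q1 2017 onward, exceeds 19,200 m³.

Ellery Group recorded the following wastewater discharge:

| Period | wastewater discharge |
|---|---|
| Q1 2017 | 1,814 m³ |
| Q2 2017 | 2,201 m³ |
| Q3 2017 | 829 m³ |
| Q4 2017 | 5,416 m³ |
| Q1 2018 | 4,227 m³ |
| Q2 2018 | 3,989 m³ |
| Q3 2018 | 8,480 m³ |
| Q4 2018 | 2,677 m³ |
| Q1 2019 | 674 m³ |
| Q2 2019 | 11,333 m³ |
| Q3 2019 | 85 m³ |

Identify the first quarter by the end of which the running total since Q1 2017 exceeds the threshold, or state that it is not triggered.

Q3 2018

Through Q1 2017: 1,814 m³
Through Q2 2017: 4,015 m³
Through Q3 2017: 4,844 m³
Through Q4 2017: 10,260 m³
Through Q1 2018: 14,487 m³
Through Q2 2018: 18,476 m³
Through Q3 2018: 26,956 m³ ← exceeds threshold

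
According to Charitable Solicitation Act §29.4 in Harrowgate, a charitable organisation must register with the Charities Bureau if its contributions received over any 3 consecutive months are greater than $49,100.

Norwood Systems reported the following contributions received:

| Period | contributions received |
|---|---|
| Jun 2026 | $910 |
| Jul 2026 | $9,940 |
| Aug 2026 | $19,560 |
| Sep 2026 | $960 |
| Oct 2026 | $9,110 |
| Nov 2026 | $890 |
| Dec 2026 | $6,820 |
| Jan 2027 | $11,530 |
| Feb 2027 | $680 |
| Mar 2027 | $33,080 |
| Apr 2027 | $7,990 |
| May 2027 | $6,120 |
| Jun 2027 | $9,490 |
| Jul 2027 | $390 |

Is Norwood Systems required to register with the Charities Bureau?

No

Jun 2026–Aug 2026: $910 + $9,940 + $19,560 = $30,410 (under)
Jul 2026–Sep 2026: $9,940 + $19,560 + $960 = $30,460 (under)
Aug 2026–Oct 2026: $19,560 + $960 + $9,110 = $29,630 (under)
Sep 2026–Nov 2026: $960 + $9,110 + $890 = $10,960 (under)
Oct 2026–Dec 2026: $9,110 + $890 + $6,820 = $16,820 (under)
Nov 2026–Jan 2027: $890 + $6,820 + $11,530 = $19,240 (under)
Dec 2026–Feb 2027: $6,820 + $11,530 + $680 = $19,030 (under)
Jan 2027–Mar 2027: $11,530 + $680 + $33,080 = $45,290 (under)
Feb 2027–Apr 2027: $680 + $33,080 + $7,990 = $41,750 (under)
Mar 2027–May 2027: $33,080 + $7,990 + $6,120 = $47,190 (under)
Apr 2027–Jun 2027: $7,990 + $6,120 + $9,490 = $23,600 (under)
May 2027–Jul 2027: $6,120 + $9,490 + $390 = $16,000 (under)
No window exceeds $49,100.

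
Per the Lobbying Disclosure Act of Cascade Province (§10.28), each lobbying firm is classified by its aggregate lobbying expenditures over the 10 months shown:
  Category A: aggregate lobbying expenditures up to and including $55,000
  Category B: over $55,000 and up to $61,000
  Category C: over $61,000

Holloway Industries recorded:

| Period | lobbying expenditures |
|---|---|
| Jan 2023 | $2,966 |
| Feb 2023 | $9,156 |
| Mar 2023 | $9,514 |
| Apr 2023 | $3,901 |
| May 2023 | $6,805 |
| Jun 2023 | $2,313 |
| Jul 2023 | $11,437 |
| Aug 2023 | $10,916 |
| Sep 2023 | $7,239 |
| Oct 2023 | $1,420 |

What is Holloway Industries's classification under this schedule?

Aggregate lobbying expenditures: $2,966 + $9,156 + $9,514 + $3,901 + $6,805 + $2,313 + $11,437 + $10,916 + $7,239 + $1,420 = $65,667.
$65,667 > $61,000, so Category C applies.

Category C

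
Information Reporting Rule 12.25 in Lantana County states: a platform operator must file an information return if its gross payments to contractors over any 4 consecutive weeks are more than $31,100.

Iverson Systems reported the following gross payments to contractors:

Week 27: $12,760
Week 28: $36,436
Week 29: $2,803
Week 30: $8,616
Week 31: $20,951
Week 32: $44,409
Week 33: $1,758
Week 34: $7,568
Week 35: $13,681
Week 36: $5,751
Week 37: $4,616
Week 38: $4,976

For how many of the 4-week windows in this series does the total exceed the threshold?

Week 27–Week 30: $12,760 + $36,436 + $2,803 + $8,616 = $60,615 (over)
Week 28–Week 31: $36,436 + $2,803 + $8,616 + $20,951 = $68,806 (over)
Week 29–Week 32: $2,803 + $8,616 + $20,951 + $44,409 = $76,779 (over)
Week 30–Week 33: $8,616 + $20,951 + $44,409 + $1,758 = $75,734 (over)
Week 31–Week 34: $20,951 + $44,409 + $1,758 + $7,568 = $74,686 (over)
Week 32–Week 35: $44,409 + $1,758 + $7,568 + $13,681 = $67,416 (over)
Week 33–Week 36: $1,758 + $7,568 + $13,681 + $5,751 = $28,758 (under)
Week 34–Week 37: $7,568 + $13,681 + $5,751 + $4,616 = $31,616 (over)
Week 35–Week 38: $13,681 + $5,751 + $4,616 + $4,976 = $29,024 (under)
7 windows exceed the threshold.

7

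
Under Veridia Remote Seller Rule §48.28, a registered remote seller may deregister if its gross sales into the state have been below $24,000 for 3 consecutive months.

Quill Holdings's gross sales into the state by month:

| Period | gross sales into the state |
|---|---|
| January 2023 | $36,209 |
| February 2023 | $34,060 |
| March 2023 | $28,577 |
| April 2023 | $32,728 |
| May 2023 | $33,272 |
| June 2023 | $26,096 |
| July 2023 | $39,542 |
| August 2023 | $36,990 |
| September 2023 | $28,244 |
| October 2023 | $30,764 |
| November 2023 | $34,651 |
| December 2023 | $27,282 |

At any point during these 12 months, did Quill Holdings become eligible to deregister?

No month is below $24,000.
Longest run of consecutive months below the threshold: 0.
0 < 3, so Quill Holdings never became eligible.

No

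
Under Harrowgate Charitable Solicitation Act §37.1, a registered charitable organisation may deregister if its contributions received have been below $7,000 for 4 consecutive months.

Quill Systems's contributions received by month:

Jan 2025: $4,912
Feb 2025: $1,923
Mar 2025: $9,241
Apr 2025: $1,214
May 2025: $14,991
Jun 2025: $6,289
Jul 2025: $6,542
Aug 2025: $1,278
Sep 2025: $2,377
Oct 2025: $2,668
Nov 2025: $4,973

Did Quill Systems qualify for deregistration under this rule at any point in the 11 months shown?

Months below $7,000: Jan 2025, Feb 2025, Apr 2025, Jun 2025, Jul 2025, Aug 2025, Sep 2025, Oct 2025, Nov 2025.
Longest run of consecutive months below the threshold: 6.
6 ≥ 4, so Quill Systems became eligible.

Yes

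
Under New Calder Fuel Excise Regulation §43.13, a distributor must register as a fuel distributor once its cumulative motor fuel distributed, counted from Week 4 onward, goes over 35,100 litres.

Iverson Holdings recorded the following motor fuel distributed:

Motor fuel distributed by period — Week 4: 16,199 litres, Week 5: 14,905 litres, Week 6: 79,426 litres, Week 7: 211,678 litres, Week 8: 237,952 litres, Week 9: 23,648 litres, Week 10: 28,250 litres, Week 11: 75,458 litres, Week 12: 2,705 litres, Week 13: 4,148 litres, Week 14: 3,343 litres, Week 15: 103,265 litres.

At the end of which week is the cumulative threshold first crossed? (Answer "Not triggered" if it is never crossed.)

Week 6

Through Week 4: 16,199 litres
Through Week 5: 31,104 litres
Through Week 6: 110,530 litres ← exceeds threshold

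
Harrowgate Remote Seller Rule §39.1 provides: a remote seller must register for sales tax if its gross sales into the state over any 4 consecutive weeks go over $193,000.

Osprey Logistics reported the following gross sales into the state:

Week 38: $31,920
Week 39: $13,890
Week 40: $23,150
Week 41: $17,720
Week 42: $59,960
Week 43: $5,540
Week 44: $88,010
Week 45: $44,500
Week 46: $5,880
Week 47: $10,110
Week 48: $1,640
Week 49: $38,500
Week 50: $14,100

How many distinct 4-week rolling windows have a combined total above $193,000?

1

Week 38–Week 41: $31,920 + $13,890 + $23,150 + $17,720 = $86,680 (under)
Week 39–Week 42: $13,890 + $23,150 + $17,720 + $59,960 = $114,720 (under)
Week 40–Week 43: $23,150 + $17,720 + $59,960 + $5,540 = $106,370 (under)
Week 41–Week 44: $17,720 + $59,960 + $5,540 + $88,010 = $171,230 (under)
Week 42–Week 45: $59,960 + $5,540 + $88,010 + $44,500 = $198,010 (over)
Week 43–Week 46: $5,540 + $88,010 + $44,500 + $5,880 = $143,930 (under)
Week 44–Week 47: $88,010 + $44,500 + $5,880 + $10,110 = $148,500 (under)
Week 45–Week 48: $44,500 + $5,880 + $10,110 + $1,640 = $62,130 (under)
Week 46–Week 49: $5,880 + $10,110 + $1,640 + $38,500 = $56,130 (under)
Week 47–Week 50: $10,110 + $1,640 + $38,500 + $14,100 = $64,350 (under)
1 window exceeds the threshold.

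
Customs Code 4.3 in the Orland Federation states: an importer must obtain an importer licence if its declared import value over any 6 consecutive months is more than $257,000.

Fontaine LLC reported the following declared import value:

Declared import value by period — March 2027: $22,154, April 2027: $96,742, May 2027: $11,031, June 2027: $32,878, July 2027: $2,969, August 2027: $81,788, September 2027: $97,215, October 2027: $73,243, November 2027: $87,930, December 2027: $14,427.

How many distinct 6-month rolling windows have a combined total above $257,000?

4

March 2027–August 2027: $22,154 + $96,742 + $11,031 + $32,878 + $2,969 + $81,788 = $247,562 (under)
April 2027–September 2027: $96,742 + $11,031 + $32,878 + $2,969 + $81,788 + $97,215 = $322,623 (over)
May 2027–October 2027: $11,031 + $32,878 + $2,969 + $81,788 + $97,215 + $73,243 = $299,124 (over)
June 2027–November 2027: $32,878 + $2,969 + $81,788 + $97,215 + $73,243 + $87,930 = $376,023 (over)
July 2027–December 2027: $2,969 + $81,788 + $97,215 + $73,243 + $87,930 + $14,427 = $357,572 (over)
4 windows exceed the threshold.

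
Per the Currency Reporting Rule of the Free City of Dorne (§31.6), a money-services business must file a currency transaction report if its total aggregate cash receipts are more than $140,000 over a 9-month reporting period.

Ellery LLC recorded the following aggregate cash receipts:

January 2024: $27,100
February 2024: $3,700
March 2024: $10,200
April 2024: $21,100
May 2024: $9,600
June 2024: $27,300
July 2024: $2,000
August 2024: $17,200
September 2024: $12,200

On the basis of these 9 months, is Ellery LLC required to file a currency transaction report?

Total aggregate cash receipts: $27,100 + $3,700 + $10,200 + $21,100 + $9,600 + $27,300 + $2,000 + $17,200 + $12,200 = $130,400.
$130,400 ≤ $140,000, so the threshold is not exceeded.

No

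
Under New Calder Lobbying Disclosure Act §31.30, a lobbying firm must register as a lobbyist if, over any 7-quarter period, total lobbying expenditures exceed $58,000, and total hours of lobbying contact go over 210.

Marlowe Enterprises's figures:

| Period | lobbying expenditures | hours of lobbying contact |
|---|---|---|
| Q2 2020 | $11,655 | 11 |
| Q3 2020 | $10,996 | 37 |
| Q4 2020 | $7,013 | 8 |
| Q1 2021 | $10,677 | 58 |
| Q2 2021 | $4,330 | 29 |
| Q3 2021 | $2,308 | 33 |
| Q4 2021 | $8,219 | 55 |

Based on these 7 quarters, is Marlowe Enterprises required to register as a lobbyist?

Total lobbying expenditures: $11,655 + $10,996 + $7,013 + $10,677 + $4,330 + $2,308 + $8,219 = $55,198 (≤ $58,000).
Total hours of lobbying contact: 11 + 37 + 8 + 58 + 29 + 33 + 55 = 231 (> 210).
The test is 'and': the rule requires both, and at least one is not exceeded.

No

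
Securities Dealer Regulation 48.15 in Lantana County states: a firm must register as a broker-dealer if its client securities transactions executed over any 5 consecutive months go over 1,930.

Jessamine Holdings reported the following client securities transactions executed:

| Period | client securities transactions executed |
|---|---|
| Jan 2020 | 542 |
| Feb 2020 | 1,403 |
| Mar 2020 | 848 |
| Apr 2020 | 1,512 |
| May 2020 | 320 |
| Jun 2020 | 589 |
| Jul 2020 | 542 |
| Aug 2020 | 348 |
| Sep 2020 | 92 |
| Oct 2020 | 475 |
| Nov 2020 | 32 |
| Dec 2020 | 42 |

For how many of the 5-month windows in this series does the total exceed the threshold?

Jan 2020–May 2020: 542 + 1,403 + 848 + 1,512 + 320 = 4,625 (over)
Feb 2020–Jun 2020: 1,403 + 848 + 1,512 + 320 + 589 = 4,672 (over)
Mar 2020–Jul 2020: 848 + 1,512 + 320 + 589 + 542 = 3,811 (over)
Apr 2020–Aug 2020: 1,512 + 320 + 589 + 542 + 348 = 3,311 (over)
May 2020–Sep 2020: 320 + 589 + 542 + 348 + 92 = 1,891 (under)
Jun 2020–Oct 2020: 589 + 542 + 348 + 92 + 475 = 2,046 (over)
Jul 2020–Nov 2020: 542 + 348 + 92 + 475 + 32 = 1,489 (under)
Aug 2020–Dec 2020: 348 + 92 + 475 + 32 + 42 = 989 (under)
5 windows exceed the threshold.

5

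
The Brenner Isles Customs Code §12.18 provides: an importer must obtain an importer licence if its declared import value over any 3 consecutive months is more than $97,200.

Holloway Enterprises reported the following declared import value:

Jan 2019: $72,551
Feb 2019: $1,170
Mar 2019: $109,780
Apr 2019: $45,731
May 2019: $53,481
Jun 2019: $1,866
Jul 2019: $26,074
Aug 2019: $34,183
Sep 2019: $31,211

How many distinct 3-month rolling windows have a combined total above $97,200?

Jan 2019–Mar 2019: $72,551 + $1,170 + $109,780 = $183,501 (over)
Feb 2019–Apr 2019: $1,170 + $109,780 + $45,731 = $156,681 (over)
Mar 2019–May 2019: $109,780 + $45,731 + $53,481 = $208,992 (over)
Apr 2019–Jun 2019: $45,731 + $53,481 + $1,866 = $101,078 (over)
May 2019–Jul 2019: $53,481 + $1,866 + $26,074 = $81,421 (under)
Jun 2019–Aug 2019: $1,866 + $26,074 + $34,183 = $62,123 (under)
Jul 2019–Sep 2019: $26,074 + $34,183 + $31,211 = $91,468 (under)
4 windows exceed the threshold.

4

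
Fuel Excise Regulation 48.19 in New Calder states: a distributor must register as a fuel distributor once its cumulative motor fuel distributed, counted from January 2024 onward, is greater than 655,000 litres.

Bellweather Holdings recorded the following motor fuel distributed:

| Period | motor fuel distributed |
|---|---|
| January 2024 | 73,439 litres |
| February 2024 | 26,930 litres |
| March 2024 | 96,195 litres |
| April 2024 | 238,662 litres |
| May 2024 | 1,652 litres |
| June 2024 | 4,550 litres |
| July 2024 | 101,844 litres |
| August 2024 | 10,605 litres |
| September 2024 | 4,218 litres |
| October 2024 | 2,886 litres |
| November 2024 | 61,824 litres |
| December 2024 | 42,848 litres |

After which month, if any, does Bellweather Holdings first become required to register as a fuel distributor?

Through January 2024: 73,439 litres
Through February 2024: 100,369 litres
Through March 2024: 196,564 litres
Through April 2024: 435,226 litres
Through May 2024: 436,878 litres
Through June 2024: 441,428 litres
Through July 2024: 543,272 litres
Through August 2024: 553,877 litres
Through September 2024: 558,095 litres
Through October 2024: 560,981 litres
Through November 2024: 622,805 litres
Through December 2024: 665,653 litres ← exceeds threshold

December 2024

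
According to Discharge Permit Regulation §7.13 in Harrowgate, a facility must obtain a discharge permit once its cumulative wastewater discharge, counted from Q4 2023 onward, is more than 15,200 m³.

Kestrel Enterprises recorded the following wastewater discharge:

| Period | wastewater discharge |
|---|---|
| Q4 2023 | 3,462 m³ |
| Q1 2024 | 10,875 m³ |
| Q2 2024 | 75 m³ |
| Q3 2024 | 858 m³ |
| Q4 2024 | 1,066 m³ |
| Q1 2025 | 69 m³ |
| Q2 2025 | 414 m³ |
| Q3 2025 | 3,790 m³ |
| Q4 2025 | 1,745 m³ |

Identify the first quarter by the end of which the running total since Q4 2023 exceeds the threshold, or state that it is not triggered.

Q3 2024

Through Q4 2023: 3,462 m³
Through Q1 2024: 14,337 m³
Through Q2 2024: 14,412 m³
Through Q3 2024: 15,270 m³ ← exceeds threshold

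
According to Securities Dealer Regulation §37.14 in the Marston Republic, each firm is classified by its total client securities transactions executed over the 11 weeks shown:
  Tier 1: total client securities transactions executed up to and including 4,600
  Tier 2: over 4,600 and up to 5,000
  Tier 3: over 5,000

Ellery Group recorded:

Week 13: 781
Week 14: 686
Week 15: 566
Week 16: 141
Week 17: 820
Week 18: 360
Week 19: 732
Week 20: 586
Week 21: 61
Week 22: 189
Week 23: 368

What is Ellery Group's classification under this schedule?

Tier 3

Total client securities transactions executed: 781 + 686 + 566 + 141 + 820 + 360 + 732 + 586 + 61 + 189 + 368 = 5,290.
5,290 > 5,000, so Tier 3 applies.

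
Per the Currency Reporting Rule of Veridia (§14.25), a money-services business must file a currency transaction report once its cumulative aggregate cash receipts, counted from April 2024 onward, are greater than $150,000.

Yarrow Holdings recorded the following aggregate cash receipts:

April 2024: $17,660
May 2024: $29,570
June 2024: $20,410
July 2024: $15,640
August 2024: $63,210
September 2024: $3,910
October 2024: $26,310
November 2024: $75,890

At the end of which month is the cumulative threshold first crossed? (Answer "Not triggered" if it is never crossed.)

September 2024

Through April 2024: $17,660
Through May 2024: $47,230
Through June 2024: $67,640
Through July 2024: $83,280
Through August 2024: $146,490
Through September 2024: $150,400 ← exceeds threshold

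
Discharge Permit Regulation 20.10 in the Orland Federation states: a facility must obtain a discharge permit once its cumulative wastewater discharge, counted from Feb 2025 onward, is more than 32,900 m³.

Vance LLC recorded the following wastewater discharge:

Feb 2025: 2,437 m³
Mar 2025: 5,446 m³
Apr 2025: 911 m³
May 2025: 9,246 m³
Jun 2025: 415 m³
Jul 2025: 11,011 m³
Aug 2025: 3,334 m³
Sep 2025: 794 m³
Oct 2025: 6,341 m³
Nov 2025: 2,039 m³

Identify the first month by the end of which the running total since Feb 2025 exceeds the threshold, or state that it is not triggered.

Through Feb 2025: 2,437 m³
Through Mar 2025: 7,883 m³
Through Apr 2025: 8,794 m³
Through May 2025: 18,040 m³
Through Jun 2025: 18,455 m³
Through Jul 2025: 29,466 m³
Through Aug 2025: 32,800 m³
Through Sep 2025: 33,594 m³ ← exceeds threshold

Sep 2025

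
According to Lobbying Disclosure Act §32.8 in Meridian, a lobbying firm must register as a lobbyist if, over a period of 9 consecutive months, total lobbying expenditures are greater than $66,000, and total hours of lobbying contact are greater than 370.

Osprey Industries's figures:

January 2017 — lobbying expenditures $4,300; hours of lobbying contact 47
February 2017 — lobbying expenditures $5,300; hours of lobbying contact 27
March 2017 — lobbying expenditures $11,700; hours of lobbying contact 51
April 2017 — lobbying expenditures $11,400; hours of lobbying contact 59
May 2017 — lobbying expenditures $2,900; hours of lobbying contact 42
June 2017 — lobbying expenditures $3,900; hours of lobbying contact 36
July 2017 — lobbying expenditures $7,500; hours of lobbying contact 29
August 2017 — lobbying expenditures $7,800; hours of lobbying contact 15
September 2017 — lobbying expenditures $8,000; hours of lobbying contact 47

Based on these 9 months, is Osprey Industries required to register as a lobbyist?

Total lobbying expenditures: $4,300 + $5,300 + $11,700 + $11,400 + $2,900 + $3,900 + $7,500 + $7,800 + $8,000 = $62,800 (≤ $66,000).
Total hours of lobbying contact: 47 + 27 + 51 + 59 + 42 + 36 + 29 + 15 + 47 = 353 (≤ 370).
The test is 'and': the rule requires both, and at least one is not exceeded.

No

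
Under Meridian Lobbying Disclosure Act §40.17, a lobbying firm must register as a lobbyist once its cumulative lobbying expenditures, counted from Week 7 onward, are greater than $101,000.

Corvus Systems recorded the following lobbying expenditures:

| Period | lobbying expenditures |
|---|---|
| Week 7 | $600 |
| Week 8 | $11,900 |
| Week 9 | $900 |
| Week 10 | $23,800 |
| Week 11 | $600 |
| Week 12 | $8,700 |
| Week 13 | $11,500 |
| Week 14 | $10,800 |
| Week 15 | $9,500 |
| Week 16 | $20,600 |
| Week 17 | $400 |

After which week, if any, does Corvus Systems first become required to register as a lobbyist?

Not triggered

Through Week 7: $600
Through Week 8: $12,500
Through Week 9: $13,400
Through Week 10: $37,200
Through Week 11: $37,800
Through Week 12: $46,500
Through Week 13: $58,000
Through Week 14: $68,800
Through Week 15: $78,300
Through Week 16: $98,900
Through Week 17: $99,300
Final cumulative total $99,300 ≤ $101,000; the threshold is never exceeded.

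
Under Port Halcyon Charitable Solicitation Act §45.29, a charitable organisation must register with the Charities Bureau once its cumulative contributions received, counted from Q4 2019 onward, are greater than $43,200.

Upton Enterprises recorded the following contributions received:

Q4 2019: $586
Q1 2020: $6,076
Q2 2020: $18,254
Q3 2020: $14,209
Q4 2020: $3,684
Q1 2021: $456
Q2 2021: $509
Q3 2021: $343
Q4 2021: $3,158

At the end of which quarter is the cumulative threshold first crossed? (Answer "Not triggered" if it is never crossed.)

Q1 2021

Through Q4 2019: $586
Through Q1 2020: $6,662
Through Q2 2020: $24,916
Through Q3 2020: $39,125
Through Q4 2020: $42,809
Through Q1 2021: $43,265 ← exceeds threshold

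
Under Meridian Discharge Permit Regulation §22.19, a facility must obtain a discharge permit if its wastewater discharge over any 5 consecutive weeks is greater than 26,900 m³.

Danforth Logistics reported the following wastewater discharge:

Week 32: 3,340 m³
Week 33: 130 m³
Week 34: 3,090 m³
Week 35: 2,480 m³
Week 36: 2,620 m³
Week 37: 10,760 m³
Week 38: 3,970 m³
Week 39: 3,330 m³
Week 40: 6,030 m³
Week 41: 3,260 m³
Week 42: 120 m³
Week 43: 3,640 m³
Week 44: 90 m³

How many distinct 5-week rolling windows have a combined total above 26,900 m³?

Week 32–Week 36: 3,340 m³ + 130 m³ + 3,090 m³ + 2,480 m³ + 2,620 m³ = 11,660 m³ (under)
Week 33–Week 37: 130 m³ + 3,090 m³ + 2,480 m³ + 2,620 m³ + 10,760 m³ = 19,080 m³ (under)
Week 34–Week 38: 3,090 m³ + 2,480 m³ + 2,620 m³ + 10,760 m³ + 3,970 m³ = 22,920 m³ (under)
Week 35–Week 39: 2,480 m³ + 2,620 m³ + 10,760 m³ + 3,970 m³ + 3,330 m³ = 23,160 m³ (under)
Week 36–Week 40: 2,620 m³ + 10,760 m³ + 3,970 m³ + 3,330 m³ + 6,030 m³ = 26,710 m³ (under)
Week 37–Week 41: 10,760 m³ + 3,970 m³ + 3,330 m³ + 6,030 m³ + 3,260 m³ = 27,350 m³ (over)
Week 38–Week 42: 3,970 m³ + 3,330 m³ + 6,030 m³ + 3,260 m³ + 120 m³ = 16,710 m³ (under)
Week 39–Week 43: 3,330 m³ + 6,030 m³ + 3,260 m³ + 120 m³ + 3,640 m³ = 16,380 m³ (under)
Week 40–Week 44: 6,030 m³ + 3,260 m³ + 120 m³ + 3,640 m³ + 90 m³ = 13,140 m³ (under)
1 window exceeds the threshold.

1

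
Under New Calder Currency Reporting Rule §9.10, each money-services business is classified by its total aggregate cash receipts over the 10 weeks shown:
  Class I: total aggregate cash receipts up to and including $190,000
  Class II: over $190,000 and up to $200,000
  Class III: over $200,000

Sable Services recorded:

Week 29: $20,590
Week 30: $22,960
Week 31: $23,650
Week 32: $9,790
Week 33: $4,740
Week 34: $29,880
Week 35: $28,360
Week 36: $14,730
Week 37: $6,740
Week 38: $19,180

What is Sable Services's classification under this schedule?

Total aggregate cash receipts: $20,590 + $22,960 + $23,650 + $9,790 + $4,740 + $29,880 + $28,360 + $14,730 + $6,740 + $19,180 = $180,620.
$180,620 ≤ $190,000, so Class I applies.

Class I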